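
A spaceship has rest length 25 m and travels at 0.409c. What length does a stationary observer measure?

Proper length L₀ = 25 m
γ = 1/√(1 - 0.409²) = 1.096
L = L₀/γ = 25/1.096 = 22.81 m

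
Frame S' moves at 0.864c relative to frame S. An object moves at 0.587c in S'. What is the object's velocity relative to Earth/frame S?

u = (u' + v)/(1 + u'v/c²)
Numerator: 0.587 + 0.864 = 1.451
Denominator: 1 + 0.507168 = 1.507168
u = 1.451/1.507168 = 0.9627c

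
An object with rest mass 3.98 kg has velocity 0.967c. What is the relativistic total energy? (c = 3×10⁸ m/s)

γ = 1/√(1 - 0.967²) = 3.925
mc² = 3.98 × (3×10⁸)² = 3.582×10¹⁷ J
E = γmc² = 3.925 × 3.582×10¹⁷ = 1.406×10¹⁸ J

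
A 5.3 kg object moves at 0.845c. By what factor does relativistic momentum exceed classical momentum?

p_rel = γmv, p_class = mv
Ratio = γ = 1/√(1 - 0.845²) = 1.870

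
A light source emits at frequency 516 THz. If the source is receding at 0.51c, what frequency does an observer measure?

β = v/c = 0.51
(1-β)/(1+β) = 0.49/1.51 = 0.3245
Doppler factor = √(0.3245) = 0.56965
f_obs = 516 × 0.56965 = 293.9 THz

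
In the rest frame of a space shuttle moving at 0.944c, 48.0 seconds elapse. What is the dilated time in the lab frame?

Proper time Δt₀ = 48.0 seconds
γ = 1/√(1 - 0.944²) = 3.031
Δt = γΔt₀ = 3.031 × 48.0 = 145.5 seconds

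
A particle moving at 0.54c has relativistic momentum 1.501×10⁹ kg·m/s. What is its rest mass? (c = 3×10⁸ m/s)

γ = 1/√(1 - 0.54²) = 1.18812
v = 0.54 × 3×10⁸ = 1.620×10⁸ m/s
m = p/(γv) = 1.501×10⁹/(1.18812 × 1.620×10⁸) = 7.798 kg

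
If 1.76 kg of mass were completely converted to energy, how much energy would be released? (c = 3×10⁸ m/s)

Using E = mc²:
c² = (3×10⁸)² = 9×10¹⁶ m²/s²
E = 1.76 × 9×10¹⁶ = 1.584×10¹⁷ J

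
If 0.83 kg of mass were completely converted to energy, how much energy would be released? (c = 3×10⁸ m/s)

Using E = mc²:
c² = (3×10⁸)² = 9×10¹⁶ m²/s²
E = 0.83 × 9×10¹⁶ = 7.470×10¹⁶ J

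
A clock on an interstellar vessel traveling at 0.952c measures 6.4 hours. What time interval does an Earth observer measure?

Proper time Δt₀ = 6.4 hours
γ = 1/√(1 - 0.952²) = 3.267
Δt = γΔt₀ = 3.267 × 6.4 = 20.91 hours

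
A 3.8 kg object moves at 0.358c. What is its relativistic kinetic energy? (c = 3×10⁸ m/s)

γ = 1/√(1 - 0.358²) = 1.07098
γ - 1 = 0.07098
KE = (γ-1)mc² = 0.07098 × 3.8 × (3×10⁸)² = 2.428×10¹⁶ J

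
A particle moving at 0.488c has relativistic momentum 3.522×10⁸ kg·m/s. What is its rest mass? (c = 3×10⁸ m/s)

γ = 1/√(1 - 0.488²) = 1.1457
v = 0.488 × 3×10⁸ = 1.464×10⁸ m/s
m = p/(γv) = 3.522×10⁸/(1.1457 × 1.464×10⁸) = 2.100 kg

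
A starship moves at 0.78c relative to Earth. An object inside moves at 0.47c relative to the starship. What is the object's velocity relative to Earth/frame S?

u = (u' + v)/(1 + u'v/c²)
Numerator: 0.47 + 0.78 = 1.25
Denominator: 1 + 0.3666 = 1.3666
u = 1.25/1.3666 = 0.9147c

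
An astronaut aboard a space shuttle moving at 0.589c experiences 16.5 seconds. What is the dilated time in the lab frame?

Proper time Δt₀ = 16.5 seconds
γ = 1/√(1 - 0.589²) = 1.2374
Δt = γΔt₀ = 1.2374 × 16.5 = 20.42 seconds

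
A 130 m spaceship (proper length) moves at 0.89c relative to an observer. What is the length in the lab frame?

Proper length L₀ = 130 m
γ = 1/√(1 - 0.89²) = 2.1932
L = L₀/γ = 130/2.1932 = 59.27 m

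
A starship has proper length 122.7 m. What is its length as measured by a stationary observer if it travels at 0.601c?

Proper length L₀ = 122.7 m
γ = 1/√(1 - 0.601²) = 1.2512
L = L₀/γ = 122.7/1.2512 = 98.07 m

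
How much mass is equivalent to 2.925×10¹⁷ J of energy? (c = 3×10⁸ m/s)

From E = mc², we get m = E/c²
c² = (3×10⁸)² = 9×10¹⁶ m²/s²
m = 2.925×10¹⁷ / 9×10¹⁶ = 3.250 kg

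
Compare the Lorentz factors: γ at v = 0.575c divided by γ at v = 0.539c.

γ₁ = 1/√(1 - 0.575²) = 1.2223
γ₂ = 1/√(1 - 0.539²) = 1.1872
γ₁/γ₂ = 1.2223/1.1872 = 1.030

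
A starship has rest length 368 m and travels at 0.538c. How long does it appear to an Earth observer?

Proper length L₀ = 368 m
γ = 1/√(1 - 0.538²) = 1.1863
L = L₀/γ = 368/1.1863 = 310.2 m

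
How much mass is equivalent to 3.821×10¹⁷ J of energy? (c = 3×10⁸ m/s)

From E = mc², we get m = E/c²
c² = (3×10⁸)² = 9×10¹⁶ m²/s²
m = 3.821×10¹⁷ / 9×10¹⁶ = 4.246 kg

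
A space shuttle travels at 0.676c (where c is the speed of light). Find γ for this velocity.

v/c = 0.676, so (v/c)² = 0.456976
1 - (v/c)² = 0.543024
γ = 1/√(0.543024) = 1.357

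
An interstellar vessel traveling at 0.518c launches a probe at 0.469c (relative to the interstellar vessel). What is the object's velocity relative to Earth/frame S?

u = (u' + v)/(1 + u'v/c²)
Numerator: 0.469 + 0.518 = 0.987
Denominator: 1 + 0.242942 = 1.242942
u = 0.987/1.242942 = 0.7941c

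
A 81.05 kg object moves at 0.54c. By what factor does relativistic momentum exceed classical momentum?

p_rel = γmv, p_class = mv
Ratio = γ = 1/√(1 - 0.54²) = 1.188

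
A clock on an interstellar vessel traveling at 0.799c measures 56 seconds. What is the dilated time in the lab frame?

Proper time Δt₀ = 56 seconds
γ = 1/√(1 - 0.799²) = 1.663
Δt = γΔt₀ = 1.663 × 56 = 93.13 seconds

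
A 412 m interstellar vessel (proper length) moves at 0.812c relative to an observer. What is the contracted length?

Proper length L₀ = 412 m
γ = 1/√(1 - 0.812²) = 1.713
L = L₀/γ = 412/1.713 = 240.5 m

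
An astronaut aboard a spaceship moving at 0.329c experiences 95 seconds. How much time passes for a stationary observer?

Proper time Δt₀ = 95 seconds
γ = 1/√(1 - 0.329²) = 1.059
Δt = γΔt₀ = 1.059 × 95 = 100.6 seconds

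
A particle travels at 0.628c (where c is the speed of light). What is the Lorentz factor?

v/c = 0.628, so (v/c)² = 0.394384
1 - (v/c)² = 0.605616
γ = 1/√(0.605616) = 1.285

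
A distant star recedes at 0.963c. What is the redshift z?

β = 0.963
(1+β)/(1-β) = 1.963/0.037 = 53.05
√(53.05) = 7.284
z = 7.284 - 1 = 6.284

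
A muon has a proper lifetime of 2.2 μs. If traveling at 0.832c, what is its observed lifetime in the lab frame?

Proper lifetime τ₀ = 2.2 μs
γ = 1/√(1 - 0.832²) = 1.8025
τ = γτ₀ = 1.8025 × 2.2 μs = 3.966 μs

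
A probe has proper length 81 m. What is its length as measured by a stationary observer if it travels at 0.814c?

Proper length L₀ = 81 m
γ = 1/√(1 - 0.814²) = 1.7216
L = L₀/γ = 81/1.7216 = 47.05 m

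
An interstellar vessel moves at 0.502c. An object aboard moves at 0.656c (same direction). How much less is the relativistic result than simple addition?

Classical: u' + v = 0.656 + 0.502 = 1.158c
Relativistic: u = (0.656 + 0.502)/(1 + 0.329312) = 1.158/1.329312 = 0.8711c
Difference: 1.158 - 0.8711 = 0.2869c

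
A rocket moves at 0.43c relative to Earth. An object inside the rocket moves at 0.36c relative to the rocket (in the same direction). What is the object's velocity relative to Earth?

u = (u' + v)/(1 + u'v/c²)
Numerator: 0.36 + 0.43 = 0.79
Denominator: 1 + 0.1548 = 1.1548
u = 0.79/1.1548 = 0.6841c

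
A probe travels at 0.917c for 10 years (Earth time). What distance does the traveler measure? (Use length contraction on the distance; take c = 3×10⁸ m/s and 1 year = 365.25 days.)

Earth distance: d = v × t = 0.917c × 10 yr = 8.681×10¹⁶ m
γ = 2.507
d' = d/γ = 8.681×10¹⁶/2.507 = 3.463×10¹⁶ m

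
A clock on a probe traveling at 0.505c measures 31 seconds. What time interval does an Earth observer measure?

Proper time Δt₀ = 31 seconds
γ = 1/√(1 - 0.505²) = 1.1586
Δt = γΔt₀ = 1.1586 × 31 = 35.92 seconds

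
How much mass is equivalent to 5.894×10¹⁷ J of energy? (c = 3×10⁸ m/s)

From E = mc², we get m = E/c²
c² = (3×10⁸)² = 9×10¹⁶ m²/s²
m = 5.894×10¹⁷ / 9×10¹⁶ = 6.549 kg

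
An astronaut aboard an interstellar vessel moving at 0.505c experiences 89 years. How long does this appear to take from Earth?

Proper time Δt₀ = 89 years
γ = 1/√(1 - 0.505²) = 1.1586
Δt = γΔt₀ = 1.1586 × 89 = 103.1 years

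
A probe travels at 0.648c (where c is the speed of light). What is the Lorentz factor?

v/c = 0.648, so (v/c)² = 0.419904
1 - (v/c)² = 0.580096
γ = 1/√(0.580096) = 1.313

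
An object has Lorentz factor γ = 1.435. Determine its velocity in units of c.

From γ = 1/√(1 - v²/c²):
1/γ² = 1/1.435² = 0.4856
v²/c² = 1 - 0.4856 = 0.5144
v/c = √(0.5144) = 0.7172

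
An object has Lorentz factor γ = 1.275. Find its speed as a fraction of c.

From γ = 1/√(1 - v²/c²):
1/γ² = 1/1.275² = 0.6151
v²/c² = 1 - 0.6151 = 0.3849
v/c = √(0.3849) = 0.6204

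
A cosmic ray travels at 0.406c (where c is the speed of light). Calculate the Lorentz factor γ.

v/c = 0.406, so (v/c)² = 0.164836
1 - (v/c)² = 0.835164
γ = 1/√(0.835164) = 1.094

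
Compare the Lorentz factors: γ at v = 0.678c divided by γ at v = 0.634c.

γ₁ = 1/√(1 - 0.678²) = 1.360
γ₂ = 1/√(1 - 0.634²) = 1.293
γ₁/γ₂ = 1.360/1.293 = 1.052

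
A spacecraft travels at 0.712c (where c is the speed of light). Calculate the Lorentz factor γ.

v/c = 0.712, so (v/c)² = 0.506944
1 - (v/c)² = 0.493056
γ = 1/√(0.493056) = 1.424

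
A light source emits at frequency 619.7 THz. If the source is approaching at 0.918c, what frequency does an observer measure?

β = v/c = 0.918
(1+β)/(1-β) = 1.918/0.082 = 23.39
Doppler factor = √(23.39) = 4.836
f_obs = 619.7 × 4.836 = 2997 THz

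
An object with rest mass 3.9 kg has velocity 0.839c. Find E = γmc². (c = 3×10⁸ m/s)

γ = 1/√(1 - 0.839²) = 1.838
mc² = 3.9 × (3×10⁸)² = 3.510×10¹⁷ J
E = γmc² = 1.838 × 3.510×10¹⁷ = 6.451×10¹⁷ J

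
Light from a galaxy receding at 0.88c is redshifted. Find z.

β = 0.88
(1+β)/(1-β) = 1.88/0.12 = 15.667
√(15.667) = 3.958
z = 3.958 - 1 = 2.958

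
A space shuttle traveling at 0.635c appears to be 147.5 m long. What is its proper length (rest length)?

Contracted length L = 147.5 m
γ = 1/√(1 - 0.635²) = 1.294
L₀ = γL = 1.294 × 147.5 = 190.9 m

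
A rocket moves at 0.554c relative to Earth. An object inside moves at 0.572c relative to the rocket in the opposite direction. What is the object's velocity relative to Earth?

Object's velocity in rocket frame is u' = -0.572c
u = (u' + v)/(1 + u'v/c²) = (v - 0.572)/(1 - 0.572·v/c²)
Numerator: 0.554 - 0.572 = -0.018
Denominator: 1 - 0.316888 = 0.683112
u = -0.018/0.683112 = -0.02635c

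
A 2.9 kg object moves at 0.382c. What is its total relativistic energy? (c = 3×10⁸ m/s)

γ = 1/√(1 - 0.382²) = 1.082
mc² = 2.9 × (3×10⁸)² = 2.610×10¹⁷ J
E = γmc² = 1.082 × 2.610×10¹⁷ = 2.824×10¹⁷ J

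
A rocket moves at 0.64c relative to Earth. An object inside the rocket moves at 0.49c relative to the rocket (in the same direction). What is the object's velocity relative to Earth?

u = (u' + v)/(1 + u'v/c²)
Numerator: 0.49 + 0.64 = 1.13
Denominator: 1 + 0.3136 = 1.3136
u = 1.13/1.3136 = 0.8602c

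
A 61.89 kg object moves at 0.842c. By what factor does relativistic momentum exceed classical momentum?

p_rel = γmv, p_class = mv
Ratio = γ = 1/√(1 - 0.842²) = 1.854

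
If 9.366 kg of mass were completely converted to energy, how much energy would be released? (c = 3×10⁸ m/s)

Using E = mc²:
c² = (3×10⁸)² = 9×10¹⁶ m²/s²
E = 9.366 × 9×10¹⁶ = 8.429×10¹⁷ J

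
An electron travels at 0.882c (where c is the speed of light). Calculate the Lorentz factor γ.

v/c = 0.882, so (v/c)² = 0.777924
1 - (v/c)² = 0.222076
γ = 1/√(0.222076) = 2.122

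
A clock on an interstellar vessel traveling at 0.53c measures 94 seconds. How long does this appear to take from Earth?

Proper time Δt₀ = 94 seconds
γ = 1/√(1 - 0.53²) = 1.179
Δt = γΔt₀ = 1.179 × 94 = 110.8 seconds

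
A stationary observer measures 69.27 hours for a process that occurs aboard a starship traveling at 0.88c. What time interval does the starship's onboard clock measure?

Dilated time Δt = 69.27 hours
γ = 1/√(1 - 0.88²) = 2.1054
Δt₀ = Δt/γ = 69.27/2.1054 = 32.90 hours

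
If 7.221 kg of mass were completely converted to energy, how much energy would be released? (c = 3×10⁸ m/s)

Using E = mc²:
c² = (3×10⁸)² = 9×10¹⁶ m²/s²
E = 7.221 × 9×10¹⁶ = 6.499×10¹⁷ J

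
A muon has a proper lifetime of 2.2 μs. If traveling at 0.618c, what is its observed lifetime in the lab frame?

Proper lifetime τ₀ = 2.2 μs
γ = 1/√(1 - 0.618²) = 1.272
τ = γτ₀ = 1.272 × 2.2 μs = 2.798 μs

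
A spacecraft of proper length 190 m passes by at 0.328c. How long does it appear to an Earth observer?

Proper length L₀ = 190 m
γ = 1/√(1 - 0.328²) = 1.0586
L = L₀/γ = 190/1.0586 = 179.5 m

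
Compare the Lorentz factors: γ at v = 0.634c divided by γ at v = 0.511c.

γ₁ = 1/√(1 - 0.634²) = 1.293
γ₂ = 1/√(1 - 0.511²) = 1.163
γ₁/γ₂ = 1.293/1.163 = 1.112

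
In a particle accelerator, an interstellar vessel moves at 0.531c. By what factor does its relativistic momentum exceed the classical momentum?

p_rel = γmv, p_class = mv
Ratio = γ = 1/√(1 - 0.531²)
= 1/√(0.718039) = 1.180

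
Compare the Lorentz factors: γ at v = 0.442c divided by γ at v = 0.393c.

γ₁ = 1/√(1 - 0.442²) = 1.115
γ₂ = 1/√(1 - 0.393²) = 1.088
γ₁/γ₂ = 1.115/1.088 = 1.025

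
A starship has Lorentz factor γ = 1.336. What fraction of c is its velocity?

From γ = 1/√(1 - v²/c²):
1/γ² = 1/1.336² = 0.5603
v²/c² = 1 - 0.5603 = 0.4397
v/c = √(0.4397) = 0.6631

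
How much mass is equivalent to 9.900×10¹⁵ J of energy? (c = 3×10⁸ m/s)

From E = mc², we get m = E/c²
c² = (3×10⁸)² = 9×10¹⁶ m²/s²
m = 9.900×10¹⁵ / 9×10¹⁶ = 0.1100 kg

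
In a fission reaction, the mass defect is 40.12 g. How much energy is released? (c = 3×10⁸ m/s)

Convert mass defect: Δm = 40.12 g = 0.04012 kg
E = Δm·c² = 0.04012 × (3×10⁸)²
= 0.04012 × 9×10¹⁶ = 3.611×10¹⁵ J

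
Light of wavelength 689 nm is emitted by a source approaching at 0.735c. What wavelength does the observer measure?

β = 0.735
Wavelength Doppler factor = √(0.265/1.735) = √(0.1527) = 0.3908
λ_obs = 689 × 0.3908 = 269.3 nm (blueshift)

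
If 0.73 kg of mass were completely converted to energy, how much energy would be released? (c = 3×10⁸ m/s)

Using E = mc²:
c² = (3×10⁸)² = 9×10¹⁶ m²/s²
E = 0.73 × 9×10¹⁶ = 6.570×10¹⁶ J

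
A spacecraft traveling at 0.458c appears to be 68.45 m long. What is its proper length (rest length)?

Contracted length L = 68.45 m
γ = 1/√(1 - 0.458²) = 1.1249
L₀ = γL = 1.1249 × 68.45 = 77.00 m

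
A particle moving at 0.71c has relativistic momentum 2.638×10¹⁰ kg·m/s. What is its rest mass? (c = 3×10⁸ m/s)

γ = 1/√(1 - 0.71²) = 1.420
v = 0.71 × 3×10⁸ = 2.130×10⁸ m/s
m = p/(γv) = 2.638×10¹⁰/(1.420 × 2.130×10⁸) = 87.22 kg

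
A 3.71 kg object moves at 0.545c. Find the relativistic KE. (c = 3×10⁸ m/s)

γ = 1/√(1 - 0.545²) = 1.1927
γ - 1 = 0.1927
KE = (γ-1)mc² = 0.1927 × 3.71 × (3×10⁸)² = 6.434×10¹⁶ J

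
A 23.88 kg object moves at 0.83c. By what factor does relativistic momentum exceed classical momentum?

p_rel = γmv, p_class = mv
Ratio = γ = 1/√(1 - 0.83²) = 1.793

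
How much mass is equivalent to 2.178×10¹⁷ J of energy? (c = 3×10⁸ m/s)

From E = mc², we get m = E/c²
c² = (3×10⁸)² = 9×10¹⁶ m²/s²
m = 2.178×10¹⁷ / 9×10¹⁶ = 2.420 kg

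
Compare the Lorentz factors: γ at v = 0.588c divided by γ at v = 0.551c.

γ₁ = 1/√(1 - 0.588²) = 1.236
γ₂ = 1/√(1 - 0.551²) = 1.198
γ₁/γ₂ = 1.236/1.198 = 1.032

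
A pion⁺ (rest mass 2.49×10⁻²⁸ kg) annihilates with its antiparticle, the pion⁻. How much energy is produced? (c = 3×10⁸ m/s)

Both particles have the same rest mass, so total mass = 2m
E = 2m·c² = 2 × 2.49×10⁻²⁸ × (3×10⁸)²
= 2 × 2.49×10⁻²⁸ × 9×10¹⁶
= 4.482×10⁻¹¹ J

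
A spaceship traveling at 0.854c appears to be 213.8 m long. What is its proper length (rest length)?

Contracted length L = 213.8 m
γ = 1/√(1 - 0.854²) = 1.922
L₀ = γL = 1.922 × 213.8 = 410.9 m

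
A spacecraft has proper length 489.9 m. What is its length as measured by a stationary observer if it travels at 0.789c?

Proper length L₀ = 489.9 m
γ = 1/√(1 - 0.789²) = 1.6276
L = L₀/γ = 489.9/1.6276 = 301.0 m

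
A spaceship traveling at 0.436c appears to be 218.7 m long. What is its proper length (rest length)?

Contracted length L = 218.7 m
γ = 1/√(1 - 0.436²) = 1.111
L₀ = γL = 1.111 × 218.7 = 243.0 m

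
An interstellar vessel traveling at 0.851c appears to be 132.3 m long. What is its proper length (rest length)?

Contracted length L = 132.3 m
γ = 1/√(1 - 0.851²) = 1.904
L₀ = γL = 1.904 × 132.3 = 251.9 m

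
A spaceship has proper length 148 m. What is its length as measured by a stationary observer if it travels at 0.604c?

Proper length L₀ = 148 m
γ = 1/√(1 - 0.604²) = 1.2547
L = L₀/γ = 148/1.2547 = 118.0 m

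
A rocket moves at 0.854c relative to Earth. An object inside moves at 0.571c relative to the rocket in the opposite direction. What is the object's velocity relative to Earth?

Object's velocity in rocket frame is u' = -0.571c
u = (u' + v)/(1 + u'v/c²) = (v - 0.571)/(1 - 0.571·v/c²)
Numerator: 0.854 - 0.571 = 0.283
Denominator: 1 - 0.487634 = 0.512366
u = 0.283/0.512366 = 0.5523c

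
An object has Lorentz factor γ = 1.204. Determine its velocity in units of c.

From γ = 1/√(1 - v²/c²):
1/γ² = 1/1.204² = 0.68984
v²/c² = 1 - 0.68984 = 0.31016
v/c = √(0.31016) = 0.5569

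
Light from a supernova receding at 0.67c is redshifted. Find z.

β = 0.67
(1+β)/(1-β) = 1.67/0.33 = 5.061
√(5.061) = 2.250
z = 2.250 - 1 = 1.250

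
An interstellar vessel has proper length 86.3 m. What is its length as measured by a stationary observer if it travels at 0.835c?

Proper length L₀ = 86.3 m
γ = 1/√(1 - 0.835²) = 1.8174
L = L₀/γ = 86.3/1.8174 = 47.49 m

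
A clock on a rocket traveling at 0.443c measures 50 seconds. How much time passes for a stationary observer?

Proper time Δt₀ = 50 seconds
γ = 1/√(1 - 0.443²) = 1.1154
Δt = γΔt₀ = 1.1154 × 50 = 55.77 seconds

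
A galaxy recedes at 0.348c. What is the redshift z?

β = 0.348
(1+β)/(1-β) = 1.348/0.652 = 2.0675
√(2.0675) = 1.4379
z = 1.4379 - 1 = 0.4379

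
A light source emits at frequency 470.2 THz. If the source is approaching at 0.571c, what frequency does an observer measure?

β = v/c = 0.571
(1+β)/(1-β) = 1.571/0.429 = 3.662
Doppler factor = √(3.662) = 1.9136
f_obs = 470.2 × 1.9136 = 899.8 THz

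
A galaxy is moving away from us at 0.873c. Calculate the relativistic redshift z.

β = 0.873
(1+β)/(1-β) = 1.873/0.127 = 14.748
√(14.748) = 3.840
z = 3.840 - 1 = 2.840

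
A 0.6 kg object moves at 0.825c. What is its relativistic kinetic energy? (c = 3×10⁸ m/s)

γ = 1/√(1 - 0.825²) = 1.7695
γ - 1 = 0.7695
KE = (γ-1)mc² = 0.7695 × 0.6 × (3×10⁸)² = 4.155×10¹⁶ J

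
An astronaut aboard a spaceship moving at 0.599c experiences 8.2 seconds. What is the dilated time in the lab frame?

Proper time Δt₀ = 8.2 seconds
γ = 1/√(1 - 0.599²) = 1.249
Δt = γΔt₀ = 1.249 × 8.2 = 10.24 seconds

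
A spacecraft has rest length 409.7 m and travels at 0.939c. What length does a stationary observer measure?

Proper length L₀ = 409.7 m
γ = 1/√(1 - 0.939²) = 2.908
L = L₀/γ = 409.7/2.908 = 140.9 m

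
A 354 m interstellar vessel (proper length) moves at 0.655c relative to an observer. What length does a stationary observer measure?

Proper length L₀ = 354 m
γ = 1/√(1 - 0.655²) = 1.3234
L = L₀/γ = 354/1.3234 = 267.5 m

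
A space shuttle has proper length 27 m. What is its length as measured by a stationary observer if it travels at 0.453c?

Proper length L₀ = 27 m
γ = 1/√(1 - 0.453²) = 1.1217
L = L₀/γ = 27/1.1217 = 24.07 m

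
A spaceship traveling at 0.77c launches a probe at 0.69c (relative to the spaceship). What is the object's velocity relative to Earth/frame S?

u = (u' + v)/(1 + u'v/c²)
Numerator: 0.69 + 0.77 = 1.46
Denominator: 1 + 0.5313 = 1.5313
u = 1.46/1.5313 = 0.9534c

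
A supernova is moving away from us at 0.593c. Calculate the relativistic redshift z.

β = 0.593
(1+β)/(1-β) = 1.593/0.407 = 3.914
√(3.914) = 1.9784
z = 1.9784 - 1 = 0.9784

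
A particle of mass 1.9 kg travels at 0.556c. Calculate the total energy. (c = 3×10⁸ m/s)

γ = 1/√(1 - 0.556²) = 1.203
mc² = 1.9 × (3×10⁸)² = 1.710×10¹⁷ J
E = γmc² = 1.203 × 1.710×10¹⁷ = 2.057×10¹⁷ J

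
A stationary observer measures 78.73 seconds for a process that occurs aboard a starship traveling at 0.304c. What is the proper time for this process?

Dilated time Δt = 78.73 seconds
γ = 1/√(1 - 0.304²) = 1.0497
Δt₀ = Δt/γ = 78.73/1.0497 = 75.00 seconds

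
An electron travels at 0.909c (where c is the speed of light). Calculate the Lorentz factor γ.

v/c = 0.909, so (v/c)² = 0.826281
1 - (v/c)² = 0.173719
γ = 1/√(0.173719) = 2.399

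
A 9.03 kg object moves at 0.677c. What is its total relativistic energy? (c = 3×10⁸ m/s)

γ = 1/√(1 - 0.677²) = 1.359
mc² = 9.03 × (3×10⁸)² = 8.127×10¹⁷ J
E = γmc² = 1.359 × 8.127×10¹⁷ = 1.104×10¹⁸ J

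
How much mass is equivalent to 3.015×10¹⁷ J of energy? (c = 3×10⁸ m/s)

From E = mc², we get m = E/c²
c² = (3×10⁸)² = 9×10¹⁶ m²/s²
m = 3.015×10¹⁷ / 9×10¹⁶ = 3.350 kg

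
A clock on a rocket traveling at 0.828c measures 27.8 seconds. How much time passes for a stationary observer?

Proper time Δt₀ = 27.8 seconds
γ = 1/√(1 - 0.828²) = 1.7834
Δt = γΔt₀ = 1.7834 × 27.8 = 49.58 seconds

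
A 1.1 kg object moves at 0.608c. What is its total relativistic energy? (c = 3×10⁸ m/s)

γ = 1/√(1 - 0.608²) = 1.260
mc² = 1.1 × (3×10⁸)² = 9.900×10¹⁶ J
E = γmc² = 1.260 × 9.900×10¹⁶ = 1.247×10¹⁷ J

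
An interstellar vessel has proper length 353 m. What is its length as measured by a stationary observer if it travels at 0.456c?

Proper length L₀ = 353 m
γ = 1/√(1 - 0.456²) = 1.1236
L = L₀/γ = 353/1.1236 = 314.2 m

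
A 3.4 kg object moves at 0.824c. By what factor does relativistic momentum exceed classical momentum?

p_rel = γmv, p_class = mv
Ratio = γ = 1/√(1 - 0.824²) = 1.765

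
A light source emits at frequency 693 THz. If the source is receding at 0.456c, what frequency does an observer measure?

β = v/c = 0.456
(1-β)/(1+β) = 0.544/1.456 = 0.3736
Doppler factor = √(0.3736) = 0.6112
f_obs = 693 × 0.6112 = 423.6 THz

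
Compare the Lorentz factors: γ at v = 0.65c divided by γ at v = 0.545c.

γ₁ = 1/√(1 - 0.65²) = 1.316
γ₂ = 1/√(1 - 0.545²) = 1.193
γ₁/γ₂ = 1.316/1.193 = 1.103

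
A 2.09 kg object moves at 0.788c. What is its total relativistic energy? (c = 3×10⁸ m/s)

γ = 1/√(1 - 0.788²) = 1.624
mc² = 2.09 × (3×10⁸)² = 1.881×10¹⁷ J
E = γmc² = 1.624 × 1.881×10¹⁷ = 3.055×10¹⁷ J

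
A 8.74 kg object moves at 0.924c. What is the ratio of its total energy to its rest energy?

E = γmc², E₀ = mc²
E/E₀ = γ = 1/√(1 - 0.924²) = 2.615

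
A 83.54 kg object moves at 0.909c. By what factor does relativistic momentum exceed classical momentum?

p_rel = γmv, p_class = mv
Ratio = γ = 1/√(1 - 0.909²) = 2.399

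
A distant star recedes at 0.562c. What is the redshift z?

β = 0.562
(1+β)/(1-β) = 1.562/0.438 = 3.566
√(3.566) = 1.8884
z = 1.8884 - 1 = 0.8884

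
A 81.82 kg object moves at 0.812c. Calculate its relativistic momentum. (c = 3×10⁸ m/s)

γ = 1/√(1 - 0.812²) = 1.7133
v = 0.812 × 3×10⁸ = 2.436×10⁸ m/s
p = γmv = 1.7133 × 81.82 × 2.436×10⁸ = 3.415×10¹⁰ kg·m/s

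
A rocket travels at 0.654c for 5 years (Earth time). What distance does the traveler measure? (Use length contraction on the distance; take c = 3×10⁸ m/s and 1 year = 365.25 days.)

Earth distance: d = v × t = 0.654c × 5 yr = 3.096×10¹⁶ m
γ = 1.322
d' = d/γ = 3.096×10¹⁶/1.322 = 2.342×10¹⁶ m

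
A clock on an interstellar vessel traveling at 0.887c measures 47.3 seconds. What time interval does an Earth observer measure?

Proper time Δt₀ = 47.3 seconds
γ = 1/√(1 - 0.887²) = 2.1656
Δt = γΔt₀ = 2.1656 × 47.3 = 102.4 seconds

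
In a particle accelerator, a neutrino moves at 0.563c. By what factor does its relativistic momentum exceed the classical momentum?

p_rel = γmv, p_class = mv
Ratio = γ = 1/√(1 - 0.563²)
= 1/√(0.683031) = 1.210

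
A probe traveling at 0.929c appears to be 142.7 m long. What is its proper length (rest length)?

Contracted length L = 142.7 m
γ = 1/√(1 - 0.929²) = 2.702
L₀ = γL = 2.702 × 142.7 = 385.6 m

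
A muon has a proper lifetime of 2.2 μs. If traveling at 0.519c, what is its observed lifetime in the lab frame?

Proper lifetime τ₀ = 2.2 μs
γ = 1/√(1 - 0.519²) = 1.170
τ = γτ₀ = 1.170 × 2.2 μs = 2.574 μs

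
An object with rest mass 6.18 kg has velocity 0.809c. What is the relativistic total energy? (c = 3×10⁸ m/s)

γ = 1/√(1 - 0.809²) = 1.7012
mc² = 6.18 × (3×10⁸)² = 5.562×10¹⁷ J
E = γmc² = 1.7012 × 5.562×10¹⁷ = 9.462×10¹⁷ J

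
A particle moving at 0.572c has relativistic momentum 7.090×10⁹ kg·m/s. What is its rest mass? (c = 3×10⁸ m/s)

γ = 1/√(1 - 0.572²) = 1.219
v = 0.572 × 3×10⁸ = 1.716×10⁸ m/s
m = p/(γv) = 7.090×10⁹/(1.219 × 1.716×10⁸) = 33.89 kg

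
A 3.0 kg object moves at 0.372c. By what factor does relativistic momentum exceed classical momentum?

p_rel = γmv, p_class = mv
Ratio = γ = 1/√(1 - 0.372²) = 1.077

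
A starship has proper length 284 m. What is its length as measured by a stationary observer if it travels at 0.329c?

Proper length L₀ = 284 m
γ = 1/√(1 - 0.329²) = 1.059
L = L₀/γ = 284/1.059 = 268.2 m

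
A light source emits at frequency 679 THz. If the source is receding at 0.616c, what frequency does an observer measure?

β = v/c = 0.616
(1-β)/(1+β) = 0.384/1.616 = 0.23762
Doppler factor = √(0.23762) = 0.4875
f_obs = 679 × 0.4875 = 331.0 THz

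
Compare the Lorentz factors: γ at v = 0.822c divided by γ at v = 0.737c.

γ₁ = 1/√(1 - 0.822²) = 1.7560
γ₂ = 1/√(1 - 0.737²) = 1.4795
γ₁/γ₂ = 1.7560/1.4795 = 1.187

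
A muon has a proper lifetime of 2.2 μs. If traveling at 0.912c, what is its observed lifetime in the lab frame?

Proper lifetime τ₀ = 2.2 μs
γ = 1/√(1 - 0.912²) = 2.4379
τ = γτ₀ = 2.4379 × 2.2 μs = 5.363 μs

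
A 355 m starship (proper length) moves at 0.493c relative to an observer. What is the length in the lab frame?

Proper length L₀ = 355 m
γ = 1/√(1 - 0.493²) = 1.1494
L = L₀/γ = 355/1.1494 = 308.9 m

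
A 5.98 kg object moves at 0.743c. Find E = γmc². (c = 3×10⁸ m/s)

γ = 1/√(1 - 0.743²) = 1.494
mc² = 5.98 × (3×10⁸)² = 5.382×10¹⁷ J
E = γmc² = 1.494 × 5.382×10¹⁷ = 8.041×10¹⁷ J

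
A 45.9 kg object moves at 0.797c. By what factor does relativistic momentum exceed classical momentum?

p_rel = γmv, p_class = mv
Ratio = γ = 1/√(1 - 0.797²) = 1.656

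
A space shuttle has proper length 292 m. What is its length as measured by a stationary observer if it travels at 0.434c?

Proper length L₀ = 292 m
γ = 1/√(1 - 0.434²) = 1.110
L = L₀/γ = 292/1.110 = 263.1 m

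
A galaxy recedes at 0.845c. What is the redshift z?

β = 0.845
(1+β)/(1-β) = 1.845/0.155 = 11.90
√(11.90) = 3.450
z = 3.450 - 1 = 2.450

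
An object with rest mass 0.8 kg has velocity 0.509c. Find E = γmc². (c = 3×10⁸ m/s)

γ = 1/√(1 - 0.509²) = 1.1618
mc² = 0.8 × (3×10⁸)² = 7.200×10¹⁶ J
E = γmc² = 1.1618 × 7.200×10¹⁶ = 8.365×10¹⁶ J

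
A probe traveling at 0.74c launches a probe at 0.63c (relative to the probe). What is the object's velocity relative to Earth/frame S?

u = (u' + v)/(1 + u'v/c²)
Numerator: 0.63 + 0.74 = 1.37
Denominator: 1 + 0.4662 = 1.4662
u = 1.37/1.4662 = 0.9344c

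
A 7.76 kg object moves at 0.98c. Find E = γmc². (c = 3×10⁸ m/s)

γ = 1/√(1 - 0.98²) = 5.0252
mc² = 7.76 × (3×10⁸)² = 6.984×10¹⁷ J
E = γmc² = 5.0252 × 6.984×10¹⁷ = 3.510×10¹⁸ J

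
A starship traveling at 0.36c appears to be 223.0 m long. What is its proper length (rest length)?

Contracted length L = 223.0 m
γ = 1/√(1 - 0.36²) = 1.0719
L₀ = γL = 1.0719 × 223.0 = 239.0 m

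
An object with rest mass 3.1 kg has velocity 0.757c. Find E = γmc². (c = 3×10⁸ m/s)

γ = 1/√(1 - 0.757²) = 1.5304
mc² = 3.1 × (3×10⁸)² = 2.790×10¹⁷ J
E = γmc² = 1.5304 × 2.790×10¹⁷ = 4.270×10¹⁷ J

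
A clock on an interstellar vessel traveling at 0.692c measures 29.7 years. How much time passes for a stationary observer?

Proper time Δt₀ = 29.7 years
γ = 1/√(1 - 0.692²) = 1.3852
Δt = γΔt₀ = 1.3852 × 29.7 = 41.14 years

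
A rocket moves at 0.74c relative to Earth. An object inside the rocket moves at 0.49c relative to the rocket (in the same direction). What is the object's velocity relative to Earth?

u = (u' + v)/(1 + u'v/c²)
Numerator: 0.49 + 0.74 = 1.23
Denominator: 1 + 0.3626 = 1.3626
u = 1.23/1.3626 = 0.9027c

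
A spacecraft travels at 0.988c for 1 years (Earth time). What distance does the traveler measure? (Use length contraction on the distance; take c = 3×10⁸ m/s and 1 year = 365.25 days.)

Earth distance: d = v × t = 0.988c × 1 yr = 9.354×10¹⁵ m
γ = 6.474
d' = d/γ = 9.354×10¹⁵/6.474 = 1.445×10¹⁵ m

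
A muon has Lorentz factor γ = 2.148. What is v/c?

From γ = 1/√(1 - v²/c²):
1/γ² = 1/2.148² = 0.2167
v²/c² = 1 - 0.2167 = 0.7833
v/c = √(0.7833) = 0.8850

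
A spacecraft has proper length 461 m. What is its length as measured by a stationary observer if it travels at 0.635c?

Proper length L₀ = 461 m
γ = 1/√(1 - 0.635²) = 1.2945
L = L₀/γ = 461/1.2945 = 356.1 m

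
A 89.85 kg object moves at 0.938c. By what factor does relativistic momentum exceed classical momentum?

p_rel = γmv, p_class = mv
Ratio = γ = 1/√(1 - 0.938²) = 2.885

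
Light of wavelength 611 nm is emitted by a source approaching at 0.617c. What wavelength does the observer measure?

β = 0.617
Wavelength Doppler factor = √(0.383/1.617) = √(0.2369) = 0.4867
λ_obs = 611 × 0.4867 = 297.4 nm (blueshift)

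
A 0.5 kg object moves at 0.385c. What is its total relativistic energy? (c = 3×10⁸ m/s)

γ = 1/√(1 - 0.385²) = 1.0835
mc² = 0.5 × (3×10⁸)² = 4.500×10¹⁶ J
E = γmc² = 1.0835 × 4.500×10¹⁶ = 4.876×10¹⁶ J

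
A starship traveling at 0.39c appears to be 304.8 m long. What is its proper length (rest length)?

Contracted length L = 304.8 m
γ = 1/√(1 - 0.39²) = 1.086
L₀ = γL = 1.086 × 304.8 = 331.0 m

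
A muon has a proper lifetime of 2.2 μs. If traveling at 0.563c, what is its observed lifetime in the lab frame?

Proper lifetime τ₀ = 2.2 μs
γ = 1/√(1 - 0.563²) = 1.210
τ = γτ₀ = 1.210 × 2.2 μs = 2.662 μs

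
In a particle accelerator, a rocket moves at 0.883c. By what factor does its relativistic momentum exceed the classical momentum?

p_rel = γmv, p_class = mv
Ratio = γ = 1/√(1 - 0.883²)
= 1/√(0.220311) = 2.131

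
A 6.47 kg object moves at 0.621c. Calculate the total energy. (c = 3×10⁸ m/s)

γ = 1/√(1 - 0.621²) = 1.2758
mc² = 6.47 × (3×10⁸)² = 5.823×10¹⁷ J
E = γmc² = 1.2758 × 5.823×10¹⁷ = 7.429×10¹⁷ J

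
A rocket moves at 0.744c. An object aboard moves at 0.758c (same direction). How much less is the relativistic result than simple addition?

Classical: u' + v = 0.758 + 0.744 = 1.502c
Relativistic: u = (0.758 + 0.744)/(1 + 0.563952) = 1.502/1.563952 = 0.9604c
Difference: 1.502 - 0.9604 = 0.5416c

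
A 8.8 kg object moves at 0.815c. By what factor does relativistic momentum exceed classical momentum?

p_rel = γmv, p_class = mv
Ratio = γ = 1/√(1 - 0.815²) = 1.726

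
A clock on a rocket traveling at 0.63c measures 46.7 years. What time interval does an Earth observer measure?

Proper time Δt₀ = 46.7 years
γ = 1/√(1 - 0.63²) = 1.28767
Δt = γΔt₀ = 1.28767 × 46.7 = 60.13 years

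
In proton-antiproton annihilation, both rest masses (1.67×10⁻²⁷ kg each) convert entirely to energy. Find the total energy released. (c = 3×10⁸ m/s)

Both particles have the same rest mass, so total mass = 2m
E = 2m·c² = 2 × 1.67×10⁻²⁷ × (3×10⁸)²
= 2 × 1.67×10⁻²⁷ × 9×10¹⁶
= 3.006×10⁻¹⁰ J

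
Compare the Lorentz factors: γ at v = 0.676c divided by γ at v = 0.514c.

γ₁ = 1/√(1 - 0.676²) = 1.357
γ₂ = 1/√(1 - 0.514²) = 1.166
γ₁/γ₂ = 1.357/1.166 = 1.164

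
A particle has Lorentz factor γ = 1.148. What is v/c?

From γ = 1/√(1 - v²/c²):
1/γ² = 1/1.148² = 0.7588
v²/c² = 1 - 0.7588 = 0.2412
v/c = √(0.2412) = 0.4911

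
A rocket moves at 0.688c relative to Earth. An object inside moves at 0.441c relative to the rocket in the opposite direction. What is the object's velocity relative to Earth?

Object's velocity in rocket frame is u' = -0.441c
u = (u' + v)/(1 + u'v/c²) = (v - 0.441)/(1 - 0.441·v/c²)
Numerator: 0.688 - 0.441 = 0.247
Denominator: 1 - 0.303408 = 0.696592
u = 0.247/0.696592 = 0.3546c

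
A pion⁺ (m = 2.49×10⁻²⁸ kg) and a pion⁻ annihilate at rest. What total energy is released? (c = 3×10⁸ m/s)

Both particles have the same rest mass, so total mass = 2m
E = 2m·c² = 2 × 2.49×10⁻²⁸ × (3×10⁸)²
= 2 × 2.49×10⁻²⁸ × 9×10¹⁶
= 4.482×10⁻¹¹ J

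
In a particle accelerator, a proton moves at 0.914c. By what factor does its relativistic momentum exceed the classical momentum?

p_rel = γmv, p_class = mv
Ratio = γ = 1/√(1 - 0.914²)
= 1/√(0.164604) = 2.465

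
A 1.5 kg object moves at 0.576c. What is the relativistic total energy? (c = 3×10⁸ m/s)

γ = 1/√(1 - 0.576²) = 1.223
mc² = 1.5 × (3×10⁸)² = 1.350×10¹⁷ J
E = γmc² = 1.223 × 1.350×10¹⁷ = 1.651×10¹⁷ J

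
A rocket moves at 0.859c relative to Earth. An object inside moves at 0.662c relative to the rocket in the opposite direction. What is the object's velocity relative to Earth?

Object's velocity in rocket frame is u' = -0.662c
u = (u' + v)/(1 + u'v/c²) = (v - 0.662)/(1 - 0.662·v/c²)
Numerator: 0.859 - 0.662 = 0.197
Denominator: 1 - 0.568658 = 0.431342
u = 0.197/0.431342 = 0.4567c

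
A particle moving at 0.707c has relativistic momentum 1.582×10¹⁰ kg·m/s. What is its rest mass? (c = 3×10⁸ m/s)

γ = 1/√(1 - 0.707²) = 1.414
v = 0.707 × 3×10⁸ = 2.121×10⁸ m/s
m = p/(γv) = 1.582×10¹⁰/(1.414 × 2.121×10⁸) = 52.75 kg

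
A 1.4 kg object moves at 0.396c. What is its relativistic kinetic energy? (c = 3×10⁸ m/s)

γ = 1/√(1 - 0.396²) = 1.08903
γ - 1 = 0.08903
KE = (γ-1)mc² = 0.08903 × 1.4 × (3×10⁸)² = 1.122×10¹⁶ J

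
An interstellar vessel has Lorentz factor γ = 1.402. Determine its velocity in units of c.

From γ = 1/√(1 - v²/c²):
1/γ² = 1/1.402² = 0.5087
v²/c² = 1 - 0.5087 = 0.4913
v/c = √(0.4913) = 0.7009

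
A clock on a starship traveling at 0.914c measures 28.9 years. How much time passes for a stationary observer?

Proper time Δt₀ = 28.9 years
γ = 1/√(1 - 0.914²) = 2.4648
Δt = γΔt₀ = 2.4648 × 28.9 = 71.23 years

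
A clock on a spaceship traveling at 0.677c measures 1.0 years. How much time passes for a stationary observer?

Proper time Δt₀ = 1.0 years
γ = 1/√(1 - 0.677²) = 1.359
Δt = γΔt₀ = 1.359 × 1.0 = 1.359 years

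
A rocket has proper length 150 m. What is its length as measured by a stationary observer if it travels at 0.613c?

Proper length L₀ = 150 m
γ = 1/√(1 - 0.613²) = 1.266
L = L₀/γ = 150/1.266 = 118.5 m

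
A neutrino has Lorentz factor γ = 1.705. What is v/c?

From γ = 1/√(1 - v²/c²):
1/γ² = 1/1.705² = 0.3440
v²/c² = 1 - 0.3440 = 0.6560
v/c = √(0.6560) = 0.8099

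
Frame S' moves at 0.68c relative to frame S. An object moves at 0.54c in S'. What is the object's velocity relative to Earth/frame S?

u = (u' + v)/(1 + u'v/c²)
Numerator: 0.54 + 0.68 = 1.22
Denominator: 1 + 0.3672 = 1.3672
u = 1.22/1.3672 = 0.8923c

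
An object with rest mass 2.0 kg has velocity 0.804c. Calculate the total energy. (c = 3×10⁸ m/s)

γ = 1/√(1 - 0.804²) = 1.6817
mc² = 2.0 × (3×10⁸)² = 1.800×10¹⁷ J
E = γmc² = 1.6817 × 1.800×10¹⁷ = 3.027×10¹⁷ J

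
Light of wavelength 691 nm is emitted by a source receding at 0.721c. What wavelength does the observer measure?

β = 0.721
Wavelength Doppler factor = √(1.721/0.279) = √(6.168) = 2.484
λ_obs = 691 × 2.484 = 1716 nm (redshift)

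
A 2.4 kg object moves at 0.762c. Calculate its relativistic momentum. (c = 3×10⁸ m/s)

γ = 1/√(1 - 0.762²) = 1.5442
v = 0.762 × 3×10⁸ = 2.286×10⁸ m/s
p = γmv = 1.5442 × 2.4 × 2.286×10⁸ = 8.472×10⁸ kg·m/s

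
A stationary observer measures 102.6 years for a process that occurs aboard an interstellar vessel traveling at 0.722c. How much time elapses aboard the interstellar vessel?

Dilated time Δt = 102.6 years
γ = 1/√(1 - 0.722²) = 1.4453
Δt₀ = Δt/γ = 102.6/1.4453 = 70.99 years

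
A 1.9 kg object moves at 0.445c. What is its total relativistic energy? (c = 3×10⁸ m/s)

γ = 1/√(1 - 0.445²) = 1.11666
mc² = 1.9 × (3×10⁸)² = 1.710×10¹⁷ J
E = γmc² = 1.11666 × 1.710×10¹⁷ = 1.909×10¹⁷ J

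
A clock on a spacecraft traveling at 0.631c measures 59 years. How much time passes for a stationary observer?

Proper time Δt₀ = 59 years
γ = 1/√(1 - 0.631²) = 1.289
Δt = γΔt₀ = 1.289 × 59 = 76.05 years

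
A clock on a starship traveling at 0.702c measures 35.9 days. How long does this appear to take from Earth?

Proper time Δt₀ = 35.9 days
γ = 1/√(1 - 0.702²) = 1.4041
Δt = γΔt₀ = 1.4041 × 35.9 = 50.41 days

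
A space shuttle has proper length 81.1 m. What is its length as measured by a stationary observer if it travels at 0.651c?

Proper length L₀ = 81.1 m
γ = 1/√(1 - 0.651²) = 1.3174
L = L₀/γ = 81.1/1.3174 = 61.56 m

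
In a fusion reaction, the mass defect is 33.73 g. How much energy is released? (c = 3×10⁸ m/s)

Convert mass defect: Δm = 33.73 g = 0.03373 kg
E = Δm·c² = 0.03373 × (3×10⁸)²
= 0.03373 × 9×10¹⁶ = 3.036×10¹⁵ J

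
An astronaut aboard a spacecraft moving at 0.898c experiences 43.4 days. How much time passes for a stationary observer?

Proper time Δt₀ = 43.4 days
γ = 1/√(1 - 0.898²) = 2.2728
Δt = γΔt₀ = 2.2728 × 43.4 = 98.64 days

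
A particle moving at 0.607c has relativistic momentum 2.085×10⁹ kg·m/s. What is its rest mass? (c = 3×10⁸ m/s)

γ = 1/√(1 - 0.607²) = 1.2583
v = 0.607 × 3×10⁸ = 1.821×10⁸ m/s
m = p/(γv) = 2.085×10⁹/(1.2583 × 1.821×10⁸) = 9.099 kg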